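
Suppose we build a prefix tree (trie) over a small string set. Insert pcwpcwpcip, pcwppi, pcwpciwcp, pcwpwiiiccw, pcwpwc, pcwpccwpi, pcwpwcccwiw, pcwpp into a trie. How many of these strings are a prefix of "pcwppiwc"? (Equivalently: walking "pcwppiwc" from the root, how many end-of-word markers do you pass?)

2

Check each prefix of "pcwppiwc" against the stored set — each match is an end-marker on the path.
Prefixes of the query that are stored words: "pcwpp", "pcwppi"
Count: 2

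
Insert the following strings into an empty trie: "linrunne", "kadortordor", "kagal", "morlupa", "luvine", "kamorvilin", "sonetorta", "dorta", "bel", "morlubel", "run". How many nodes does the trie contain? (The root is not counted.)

65

For each word, the new-node count is its length minus the longest prefix already in the trie:
  "linrunne" → 8 new (l, i, n, r, u, n, n, e)
  "kadortordor" → 11 new (k, a, d, o, r, t, o, r, d, o, r)
  "kagal" → prefix "ka" already present; 3 new (g, a, l)
  "morlupa" → 7 new (m, o, r, l, u, p, a)
  "luvine" → prefix "l" already present; 5 new (u, v, i, n, e)
  "kamorvilin" → prefix "ka" already present; 8 new (m, o, r, v, i, l, i, n)
  "sonetorta" → 9 new (s, o, n, e, t, o, r, t, a)
  "dorta" → 5 new (d, o, r, t, a)
  "bel" → 3 new (b, e, l)
  "morlubel" → prefix "morlu" already present; 3 new (b, e, l)
  "run" → 3 new (r, u, n)
Total nodes = 8 + 11 + 3 + 7 + 5 + 8 + 9 + 5 + 3 + 3 + 3 = 65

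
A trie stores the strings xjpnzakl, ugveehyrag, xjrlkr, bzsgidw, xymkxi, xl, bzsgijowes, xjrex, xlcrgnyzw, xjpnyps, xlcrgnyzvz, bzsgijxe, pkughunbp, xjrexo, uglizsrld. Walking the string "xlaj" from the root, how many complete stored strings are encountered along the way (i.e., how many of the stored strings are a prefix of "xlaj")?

1

Walk "xlaj" from the root; an end-of-word marker is hit whenever a stored word is a prefix of "xlaj".
Prefixes of the query that are stored words: "xl"
Count: 1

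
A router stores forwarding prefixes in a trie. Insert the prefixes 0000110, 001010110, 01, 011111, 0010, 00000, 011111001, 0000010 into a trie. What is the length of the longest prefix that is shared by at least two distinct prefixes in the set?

6

Look for the deepest trie node that still has at least two words in its subtree.
e.g. "011111" and "011111001" share the prefix "011111" of length 6; no pair shares a longer one.
Longest shared-prefix length: 6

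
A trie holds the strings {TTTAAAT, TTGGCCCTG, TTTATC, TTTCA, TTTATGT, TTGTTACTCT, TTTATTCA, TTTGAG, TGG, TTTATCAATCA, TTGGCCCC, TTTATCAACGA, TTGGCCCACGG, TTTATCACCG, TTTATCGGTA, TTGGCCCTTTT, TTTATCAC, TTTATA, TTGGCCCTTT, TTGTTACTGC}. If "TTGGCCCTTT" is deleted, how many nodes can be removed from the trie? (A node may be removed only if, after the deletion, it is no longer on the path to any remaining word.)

0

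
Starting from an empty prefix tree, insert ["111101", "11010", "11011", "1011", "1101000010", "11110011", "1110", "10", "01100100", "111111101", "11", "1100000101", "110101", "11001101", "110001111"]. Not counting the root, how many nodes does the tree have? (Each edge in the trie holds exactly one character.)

51

For each word, the new-node count is its length minus the longest prefix already in the trie:
  "111101" → 6 new (1, 1, 1, 1, 0, 1)
  "11010" → prefix "11" already present; 3 new (0, 1, 0)
  "11011" → prefix "1101" already present; 1 new (1)
  "1011" → prefix "1" already present; 3 new (0, 1, 1)
  "1101000010" → prefix "11010" already present; 5 new (0, 0, 0, 1, 0)
  "11110011" → prefix "11110" already present; 3 new (0, 1, 1)
  "1110" → prefix "111" already present; 1 new (0)
  "10" → prefix "10" already present; 0 new (none)
  "01100100" → 8 new (0, 1, 1, 0, 0, 1, 0, 0)
  "111111101" → prefix "1111" already present; 5 new (1, 1, 1, 0, 1)
  "11" → prefix "11" already present; 0 new (none)
  "1100000101" → prefix "110" already present; 7 new (0, 0, 0, 0, 1, 0, 1)
  "110101" → prefix "11010" already present; 1 new (1)
  "11001101" → prefix "1100" already present; 4 new (1, 1, 0, 1)
  "110001111" → prefix "11000" already present; 4 new (1, 1, 1, 1)
Total nodes = 6 + 3 + 1 + 3 + 5 + 3 + 1 + 0 + 8 + 5 + 0 + 7 + 1 + 4 + 4 = 51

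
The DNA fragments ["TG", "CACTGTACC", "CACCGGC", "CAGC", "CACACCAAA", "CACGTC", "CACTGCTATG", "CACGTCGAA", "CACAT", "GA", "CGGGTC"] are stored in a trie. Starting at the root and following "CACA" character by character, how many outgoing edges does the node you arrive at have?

2

Walk "CACA" from the root, arriving at one node.
Characters that immediately follow "CACA" among the stored strings: {C, T}.
That node has 2 child edges.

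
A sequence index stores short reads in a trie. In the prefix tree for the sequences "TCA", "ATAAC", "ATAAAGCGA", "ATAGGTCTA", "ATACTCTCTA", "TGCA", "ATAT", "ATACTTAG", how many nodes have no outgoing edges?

Leaves are exactly the stored words that no other stored word extends.
Those words: "ATAAAGCGA", "ATAAC", "ATACTCTCTA", "ATACTTAG", "ATAGGTCTA", "ATAT", "TCA", "TGCA"
Leaf count: 8

8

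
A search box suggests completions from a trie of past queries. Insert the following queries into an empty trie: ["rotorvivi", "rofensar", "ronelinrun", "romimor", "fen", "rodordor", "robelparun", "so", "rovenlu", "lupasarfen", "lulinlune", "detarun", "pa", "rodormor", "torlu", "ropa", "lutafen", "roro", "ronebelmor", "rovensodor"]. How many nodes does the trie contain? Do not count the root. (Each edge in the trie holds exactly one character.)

Insert word by word; a character creates a node only if that edge doesn't already exist:
  "rotorvivi" → 9 new (r, o, t, o, r, v, i, v, i)
  "rofensar" → prefix "ro" already present; 6 new (f, e, n, s, a, r)
  "ronelinrun" → prefix "ro" already present; 8 new (n, e, l, i, n, r, u, n)
  "romimor" → prefix "ro" already present; 5 new (m, i, m, o, r)
  "fen" → 3 new (f, e, n)
  "rodordor" → prefix "ro" already present; 6 new (d, o, r, d, o, r)
  "robelparun" → prefix "ro" already present; 8 new (b, e, l, p, a, r, u, n)
  "so" → 2 new (s, o)
  "rovenlu" → prefix "ro" already present; 5 new (v, e, n, l, u)
  "lupasarfen" → 10 new (l, u, p, a, s, a, r, f, e, n)
  "lulinlune" → prefix "lu" already present; 7 new (l, i, n, l, u, n, e)
  "detarun" → 7 new (d, e, t, a, r, u, n)
  "pa" → 2 new (p, a)
  "rodormor" → prefix "rodor" already present; 3 new (m, o, r)
  "torlu" → 5 new (t, o, r, l, u)
  "ropa" → prefix "ro" already present; 2 new (p, a)
  "lutafen" → prefix "lu" already present; 5 new (t, a, f, e, n)
  "roro" → prefix "ro" already present; 2 new (r, o)
  "ronebelmor" → prefix "rone" already present; 6 new (b, e, l, m, o, r)
  "rovensodor" → prefix "roven" already present; 5 new (s, o, d, o, r)
Total nodes = 9 + 6 + 8 + 5 + 3 + 6 + 8 + 2 + 5 + 10 + 7 + 7 + 2 + 3 + 5 + 2 + 5 + 2 + 6 + 5 = 106

106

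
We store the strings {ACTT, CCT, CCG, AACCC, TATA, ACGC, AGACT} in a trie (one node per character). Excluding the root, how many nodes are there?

For each word, the new-node count is its length minus the longest prefix already in the trie:
  "ACTT" → 4 new (A, C, T, T)
  "CCT" → 3 new (C, C, T)
  "CCG" → prefix "CC" already present; 1 new (G)
  "AACCC" → prefix "A" already present; 4 new (A, C, C, C)
  "TATA" → 4 new (T, A, T, A)
  "ACGC" → prefix "AC" already present; 2 new (G, C)
  "AGACT" → prefix "A" already present; 4 new (G, A, C, T)
Total nodes = 4 + 3 + 1 + 4 + 4 + 2 + 4 = 22

22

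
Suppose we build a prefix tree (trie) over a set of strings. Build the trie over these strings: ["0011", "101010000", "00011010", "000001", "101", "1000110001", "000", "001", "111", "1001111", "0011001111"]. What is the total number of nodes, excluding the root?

Count nodes per top-level branch (shared prefixes stored once):
  '0'-branch (000, 000001, 00011010, 001, 0011, 0011001111): 19 nodes
  '1'-branch (1000110001, 1001111, 101, 101010000, 111): 23 nodes
Sum: 42

42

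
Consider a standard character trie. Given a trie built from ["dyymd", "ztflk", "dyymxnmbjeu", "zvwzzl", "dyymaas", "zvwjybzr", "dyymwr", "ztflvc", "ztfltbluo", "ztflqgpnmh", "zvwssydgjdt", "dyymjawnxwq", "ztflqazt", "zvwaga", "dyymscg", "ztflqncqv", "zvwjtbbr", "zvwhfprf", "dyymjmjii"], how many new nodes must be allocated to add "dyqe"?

The longest prefix of "dyqe" already in the trie is "dy" (length 2).
Each of the 2 remaining characters creates one node.

2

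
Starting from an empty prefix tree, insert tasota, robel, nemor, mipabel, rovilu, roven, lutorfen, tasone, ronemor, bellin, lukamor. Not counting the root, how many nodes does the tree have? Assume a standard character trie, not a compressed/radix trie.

55

Insert word by word; a character creates a node only if that edge doesn't already exist:
  "tasota" → 6 new (t, a, s, o, t, a)
  "robel" → 5 new (r, o, b, e, l)
  "nemor" → 5 new (n, e, m, o, r)
  "mipabel" → 7 new (m, i, p, a, b, e, l)
  "rovilu" → prefix "ro" already present; 4 new (v, i, l, u)
  "roven" → prefix "rov" already present; 2 new (e, n)
  "lutorfen" → 8 new (l, u, t, o, r, f, e, n)
  "tasone" → prefix "taso" already present; 2 new (n, e)
  "ronemor" → prefix "ro" already present; 5 new (n, e, m, o, r)
  "bellin" → 6 new (b, e, l, l, i, n)
  "lukamor" → prefix "lu" already present; 5 new (k, a, m, o, r)
Total nodes = 6 + 5 + 5 + 7 + 4 + 2 + 8 + 2 + 5 + 6 + 5 = 55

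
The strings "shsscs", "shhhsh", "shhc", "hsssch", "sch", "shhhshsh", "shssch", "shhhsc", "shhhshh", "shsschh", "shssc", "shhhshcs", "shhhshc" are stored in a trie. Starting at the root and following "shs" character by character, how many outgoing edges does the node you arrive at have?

The children of the "shs" node are the distinct next characters among strings starting with "shs".
Characters that immediately follow "shs" among the stored strings: {s}.
That node has 1 child edge.

1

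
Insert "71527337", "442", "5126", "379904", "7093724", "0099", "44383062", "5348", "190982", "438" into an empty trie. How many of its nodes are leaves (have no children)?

10

A leaf is a node with no children — equivalently, the end of a word that is not a proper prefix of any other stored word.
Those words: "0099", "190982", "379904", "438", "442", "44383062", "5126", "5348", "7093724", "71527337"
Leaf count: 10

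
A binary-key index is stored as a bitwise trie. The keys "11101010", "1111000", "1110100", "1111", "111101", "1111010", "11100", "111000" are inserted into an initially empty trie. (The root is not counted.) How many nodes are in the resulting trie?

17

For each word, the new-node count is its length minus the longest prefix already in the trie:
  "11101010" → 8 new (1, 1, 1, 0, 1, 0, 1, 0)
  "1111000" → prefix "111" already present; 4 new (1, 0, 0, 0)
  "1110100" → prefix "111010" already present; 1 new (0)
  "1111" → prefix "1111" already present; 0 new (none)
  "111101" → prefix "11110" already present; 1 new (1)
  "1111010" → prefix "111101" already present; 1 new (0)
  "11100" → prefix "1110" already present; 1 new (0)
  "111000" → prefix "11100" already present; 1 new (0)
Total nodes = 8 + 4 + 1 + 0 + 1 + 1 + 1 + 1 = 17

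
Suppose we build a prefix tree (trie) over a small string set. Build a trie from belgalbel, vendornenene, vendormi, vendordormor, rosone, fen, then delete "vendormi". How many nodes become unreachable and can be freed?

A node on "vendormi"'s path can go only if nothing else ends at it or branches off below it.
The suffix "mi" (2 nodes) is used only by "vendormi"; the node for "vendor" still has the child "n", so pruning stops there.
Nodes removed: 2

2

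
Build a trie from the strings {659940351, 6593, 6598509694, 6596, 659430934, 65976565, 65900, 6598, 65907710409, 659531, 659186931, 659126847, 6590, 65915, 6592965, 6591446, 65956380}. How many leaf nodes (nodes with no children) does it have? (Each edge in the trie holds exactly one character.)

15

A leaf is a node with no children — equivalently, the end of a word that is not a proper prefix of any other stored word.
Those words: "65900", "65907710409", "659126847", "6591446", "65915", "659186931", "6592965", "6593", "659430934", "659531", "65956380", "6596", "65976565", "6598509694", "659940351"
Leaf count: 15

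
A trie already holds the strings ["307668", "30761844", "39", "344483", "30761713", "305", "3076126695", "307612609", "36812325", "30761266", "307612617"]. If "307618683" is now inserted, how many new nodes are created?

3

Walking "307618683" from the root, the first 6 characters ("307618") follow existing edges; "6" is the first miss.
Each of the 3 remaining characters creates one node.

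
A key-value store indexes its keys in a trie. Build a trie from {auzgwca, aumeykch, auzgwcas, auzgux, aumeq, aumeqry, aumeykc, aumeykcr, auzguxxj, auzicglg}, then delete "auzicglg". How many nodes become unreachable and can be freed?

5

Walk "auzicglg" from the leaf back toward the root, removing each node that no remaining word uses.
The suffix "icglg" (5 nodes) is used only by "auzicglg"; the node for "auz" still has the child "g", so pruning stops there.
Nodes removed: 5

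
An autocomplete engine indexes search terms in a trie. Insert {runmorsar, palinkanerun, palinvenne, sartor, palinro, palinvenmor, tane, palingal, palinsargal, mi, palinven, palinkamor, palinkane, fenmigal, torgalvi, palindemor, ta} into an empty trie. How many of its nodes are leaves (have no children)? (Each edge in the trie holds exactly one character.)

A leaf is a node with no children — equivalently, the end of a word that is not a proper prefix of any other stored word.
Those words: "fenmigal", "mi", "palindemor", "palingal", "palinkamor", "palinkanerun", "palinro", "palinsargal", "palinvenmor", "palinvenne", "runmorsar", "sartor", "tane", "torgalvi"
Leaf count: 14

14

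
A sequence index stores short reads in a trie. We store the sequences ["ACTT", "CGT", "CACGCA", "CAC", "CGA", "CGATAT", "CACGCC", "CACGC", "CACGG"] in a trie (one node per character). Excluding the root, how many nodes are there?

18

For each word, the new-node count is its length minus the longest prefix already in the trie:
  "ACTT" → 4 new (A, C, T, T)
  "CGT" → 3 new (C, G, T)
  "CACGCA" → prefix "C" already present; 5 new (A, C, G, C, A)
  "CAC" → prefix "CAC" already present; 0 new (none)
  "CGA" → prefix "CG" already present; 1 new (A)
  "CGATAT" → prefix "CGA" already present; 3 new (T, A, T)
  "CACGCC" → prefix "CACGC" already present; 1 new (C)
  "CACGC" → prefix "CACGC" already present; 0 new (none)
  "CACGG" → prefix "CACG" already present; 1 new (G)
Total nodes = 4 + 3 + 5 + 0 + 1 + 3 + 1 + 0 + 1 = 18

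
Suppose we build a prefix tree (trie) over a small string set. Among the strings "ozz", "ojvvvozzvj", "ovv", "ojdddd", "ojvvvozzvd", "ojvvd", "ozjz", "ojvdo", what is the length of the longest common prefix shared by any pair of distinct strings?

9

The deepest shared node is where two words last agree before diverging.
e.g. "ojvvvozzvd" and "ojvvvozzvj" share the prefix "ojvvvozzv" of length 9; no pair shares a longer one.
Longest shared-prefix length: 9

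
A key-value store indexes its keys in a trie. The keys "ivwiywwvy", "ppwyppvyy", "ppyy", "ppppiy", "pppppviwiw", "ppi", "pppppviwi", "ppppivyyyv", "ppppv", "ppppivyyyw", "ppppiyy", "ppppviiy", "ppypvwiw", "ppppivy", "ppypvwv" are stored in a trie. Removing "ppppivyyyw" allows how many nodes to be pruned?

After clearing the end-marker at "ppppivyyyw", prune upward until reaching a node still needed by another word.
The suffix "w" (1 node) is used only by "ppppivyyyw"; the node for "ppppivyyy" still has the child "v", so pruning stops there.
Nodes removed: 1

1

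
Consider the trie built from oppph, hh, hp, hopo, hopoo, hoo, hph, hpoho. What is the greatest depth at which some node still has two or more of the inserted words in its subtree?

4

Look for the deepest trie node that still has at least two words in its subtree.
e.g. "hopo" and "hopoo" share the prefix "hopo" of length 4; no pair shares a longer one.
Longest shared-prefix length: 4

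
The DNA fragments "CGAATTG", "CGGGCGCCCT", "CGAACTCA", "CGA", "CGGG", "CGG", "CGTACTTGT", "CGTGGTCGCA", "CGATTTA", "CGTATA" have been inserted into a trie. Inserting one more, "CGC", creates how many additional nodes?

1

The longest prefix of "CGC" already in the trie is "CG" (length 2).
Each of the 1 remaining characters creates one node.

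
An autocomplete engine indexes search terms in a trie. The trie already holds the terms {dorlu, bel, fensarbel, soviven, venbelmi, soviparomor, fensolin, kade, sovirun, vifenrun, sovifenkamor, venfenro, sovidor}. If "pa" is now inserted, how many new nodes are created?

Nothing in the trie begins with "p"; the whole of "pa" is new.
2 − 0 = 2 new nodes.

2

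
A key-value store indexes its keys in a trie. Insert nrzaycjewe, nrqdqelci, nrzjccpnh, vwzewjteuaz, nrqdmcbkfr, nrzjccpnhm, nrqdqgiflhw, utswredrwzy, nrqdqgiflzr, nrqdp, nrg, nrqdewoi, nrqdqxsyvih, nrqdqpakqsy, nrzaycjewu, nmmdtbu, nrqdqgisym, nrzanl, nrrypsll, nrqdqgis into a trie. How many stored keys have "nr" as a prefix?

Traverse to the node for "nr", then collect every word in that subtree.
Words under "nr": nrg, nrqdewoi, nrqdmcbkfr, nrqdp, nrqdqelci, nrqdqgiflhw, nrqdqgiflzr, nrqdqgis, nrqdqgisym, nrqdqpakqsy, nrqdqxsyvih, nrrypsll, nrzanl, nrzaycjewe, nrzaycjewu, nrzjccpnh, nrzjccpnhm
Count: 17

17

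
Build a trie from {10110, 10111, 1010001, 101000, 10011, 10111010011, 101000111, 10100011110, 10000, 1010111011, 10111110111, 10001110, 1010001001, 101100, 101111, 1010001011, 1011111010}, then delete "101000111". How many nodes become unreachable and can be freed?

0

A node on "101000111"'s path can go only if nothing else ends at it or branches off below it.
Every node on "101000111" is still needed (e.g. by "10100011110"), so nothing is freed.
Nodes removed: 0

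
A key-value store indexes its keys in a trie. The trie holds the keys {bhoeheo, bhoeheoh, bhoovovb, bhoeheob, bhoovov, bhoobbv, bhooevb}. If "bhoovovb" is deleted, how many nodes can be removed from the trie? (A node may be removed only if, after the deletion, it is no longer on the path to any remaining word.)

1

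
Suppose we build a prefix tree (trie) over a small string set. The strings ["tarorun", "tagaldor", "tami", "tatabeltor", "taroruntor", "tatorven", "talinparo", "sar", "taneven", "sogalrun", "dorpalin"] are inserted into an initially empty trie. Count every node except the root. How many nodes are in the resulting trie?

61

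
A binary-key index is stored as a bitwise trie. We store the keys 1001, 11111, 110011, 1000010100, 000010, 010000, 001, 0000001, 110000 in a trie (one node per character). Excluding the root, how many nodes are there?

36

Trace insertions, counting only characters that open a new branch:
  "1001" → 4 new (1, 0, 0, 1)
  "11111" → prefix "1" already present; 4 new (1, 1, 1, 1)
  "110011" → prefix "11" already present; 4 new (0, 0, 1, 1)
  "1000010100" → prefix "100" already present; 7 new (0, 0, 1, 0, 1, 0, 0)
  "000010" → 6 new (0, 0, 0, 0, 1, 0)
  "010000" → prefix "0" already present; 5 new (1, 0, 0, 0, 0)
  "001" → prefix "00" already present; 1 new (1)
  "0000001" → prefix "0000" already present; 3 new (0, 0, 1)
  "110000" → prefix "1100" already present; 2 new (0, 0)
Total nodes = 4 + 4 + 4 + 7 + 6 + 5 + 1 + 3 + 2 = 36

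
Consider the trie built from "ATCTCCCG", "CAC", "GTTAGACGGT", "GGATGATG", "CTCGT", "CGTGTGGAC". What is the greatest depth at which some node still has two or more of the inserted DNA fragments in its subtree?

Equivalently: take the maximum, over all pairs, of their longest common prefix length.
e.g. "CAC" and "CGTGTGGAC" share the prefix "C" of length 1; no pair shares a longer one.
Longest shared-prefix length: 1

1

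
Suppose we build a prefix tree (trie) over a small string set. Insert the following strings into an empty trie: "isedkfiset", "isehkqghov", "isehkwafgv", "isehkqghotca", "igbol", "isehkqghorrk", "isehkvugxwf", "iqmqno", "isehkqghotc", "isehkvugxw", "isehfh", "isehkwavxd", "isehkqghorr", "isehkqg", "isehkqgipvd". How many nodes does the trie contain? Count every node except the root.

Count nodes per top-level branch (shared prefixes stored once):
  'i'-branch (igbol, iqmqno, isedkfiset, isehfh, isehkqg, isehkqghorr, isehkqghorrk, isehkqghotc, isehkqghotca, isehkqghov, isehkqgipvd, isehkvugxw, isehkvugxwf, isehkwafgv, isehkwavxd): 52 nodes
Sum: 52

52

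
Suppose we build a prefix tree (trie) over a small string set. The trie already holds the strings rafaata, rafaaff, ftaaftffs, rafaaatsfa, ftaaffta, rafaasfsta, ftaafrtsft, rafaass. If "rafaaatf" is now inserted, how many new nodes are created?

1

"rafaaat" is already a path in the trie; the remaining "f" must be added.
So 8 − 7 = 1 new nodes.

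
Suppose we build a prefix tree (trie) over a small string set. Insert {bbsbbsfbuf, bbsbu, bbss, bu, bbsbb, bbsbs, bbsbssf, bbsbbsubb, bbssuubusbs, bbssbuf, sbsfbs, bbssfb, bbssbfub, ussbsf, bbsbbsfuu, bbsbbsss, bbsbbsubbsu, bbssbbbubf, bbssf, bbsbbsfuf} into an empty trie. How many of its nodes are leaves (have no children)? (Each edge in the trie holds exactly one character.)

Leaves are exactly the stored words that no other stored word extends.
Those words: "bbsbbsfbuf", "bbsbbsfuf", "bbsbbsfuu", "bbsbbsss", "bbsbbsubbsu", "bbsbssf", "bbsbu", "bbssbbbubf", "bbssbfub", "bbssbuf", "bbssfb", "bbssuubusbs", "bu", "sbsfbs", "ussbsf"
Leaf count: 15

15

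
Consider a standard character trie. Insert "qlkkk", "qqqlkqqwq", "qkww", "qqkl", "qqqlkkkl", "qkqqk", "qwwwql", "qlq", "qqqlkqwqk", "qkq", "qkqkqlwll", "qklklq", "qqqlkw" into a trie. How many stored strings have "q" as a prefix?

13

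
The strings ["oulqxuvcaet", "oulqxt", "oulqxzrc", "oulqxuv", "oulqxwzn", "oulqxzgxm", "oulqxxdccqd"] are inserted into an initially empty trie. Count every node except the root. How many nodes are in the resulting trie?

27

Insert word by word; a character creates a node only if that edge doesn't already exist:
  "oulqxuvcaet" → 11 new (o, u, l, q, x, u, v, c, a, e, t)
  "oulqxt" → prefix "oulqx" already present; 1 new (t)
  "oulqxzrc" → prefix "oulqx" already present; 3 new (z, r, c)
  "oulqxuv" → prefix "oulqxuv" already present; 0 new (none)
  "oulqxwzn" → prefix "oulqx" already present; 3 new (w, z, n)
  "oulqxzgxm" → prefix "oulqxz" already present; 3 new (g, x, m)
  "oulqxxdccqd" → prefix "oulqx" already present; 6 new (x, d, c, c, q, d)
Total nodes = 11 + 1 + 3 + 0 + 3 + 3 + 6 = 27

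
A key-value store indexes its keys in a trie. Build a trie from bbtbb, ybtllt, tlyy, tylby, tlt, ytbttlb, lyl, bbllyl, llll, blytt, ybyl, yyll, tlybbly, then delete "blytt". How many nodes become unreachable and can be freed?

Walk "blytt" from the leaf back toward the root, removing each node that no remaining word uses.
The suffix "lytt" (4 nodes) is used only by "blytt"; the node for "b" still has the child "b", so pruning stops there.
Nodes removed: 4

4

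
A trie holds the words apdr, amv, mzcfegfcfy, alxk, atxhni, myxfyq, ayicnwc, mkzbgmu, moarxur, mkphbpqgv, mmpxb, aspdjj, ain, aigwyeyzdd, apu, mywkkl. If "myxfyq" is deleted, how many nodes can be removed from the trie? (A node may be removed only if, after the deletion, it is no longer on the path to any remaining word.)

A node on "myxfyq"'s path can go only if nothing else ends at it or branches off below it.
The suffix "xfyq" (4 nodes) is used only by "myxfyq"; the node for "my" still has the child "w", so pruning stops there.
Nodes removed: 4

4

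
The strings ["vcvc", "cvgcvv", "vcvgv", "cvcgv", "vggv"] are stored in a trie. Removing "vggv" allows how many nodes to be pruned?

After clearing the end-marker at "vggv", prune upward until reaching a node still needed by another word.
The suffix "ggv" (3 nodes) is used only by "vggv"; the node for "v" still has the child "c", so pruning stops there.
Nodes removed: 3

3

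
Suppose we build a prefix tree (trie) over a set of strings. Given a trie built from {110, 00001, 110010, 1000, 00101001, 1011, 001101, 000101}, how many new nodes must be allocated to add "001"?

"001" is already a full path in the trie; only an end-marker is added.
No new nodes are needed: 0.

0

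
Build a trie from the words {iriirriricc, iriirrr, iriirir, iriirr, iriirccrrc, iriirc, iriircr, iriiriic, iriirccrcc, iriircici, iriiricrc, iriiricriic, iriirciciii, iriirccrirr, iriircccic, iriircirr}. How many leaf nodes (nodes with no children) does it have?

13

A leaf is a node with no children — equivalently, the end of a word that is not a proper prefix of any other stored word.
Those words: "iriircccic", "iriirccrcc", "iriirccrirr", "iriirccrrc", "iriirciciii", "iriircirr", "iriircr", "iriiricrc", "iriiricriic", "iriiriic", "iriirir", "iriirriricc", "iriirrr"
Leaf count: 13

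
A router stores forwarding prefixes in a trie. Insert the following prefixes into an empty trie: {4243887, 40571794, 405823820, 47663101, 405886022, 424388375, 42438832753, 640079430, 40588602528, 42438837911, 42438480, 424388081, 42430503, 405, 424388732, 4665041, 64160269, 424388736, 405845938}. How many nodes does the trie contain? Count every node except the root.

For each word, the new-node count is its length minus the longest prefix already in the trie:
  "4243887" → 7 new (4, 2, 4, 3, 8, 8, 7)
  "40571794" → prefix "4" already present; 7 new (0, 5, 7, 1, 7, 9, 4)
  "405823820" → prefix "405" already present; 6 new (8, 2, 3, 8, 2, 0)
  "47663101" → prefix "4" already present; 7 new (7, 6, 6, 3, 1, 0, 1)
  "405886022" → prefix "4058" already present; 5 new (8, 6, 0, 2, 2)
  "424388375" → prefix "424388" already present; 3 new (3, 7, 5)
  "42438832753" → prefix "4243883" already present; 4 new (2, 7, 5, 3)
  "640079430" → 9 new (6, 4, 0, 0, 7, 9, 4, 3, 0)
  "40588602528" → prefix "40588602" already present; 3 new (5, 2, 8)
  "42438837911" → prefix "42438837" already present; 3 new (9, 1, 1)
  "42438480" → prefix "42438" already present; 3 new (4, 8, 0)
  "424388081" → prefix "424388" already present; 3 new (0, 8, 1)
  "42430503" → prefix "4243" already present; 4 new (0, 5, 0, 3)
  "405" → prefix "405" already present; 0 new (none)
  "424388732" → prefix "4243887" already present; 2 new (3, 2)
  "4665041" → prefix "4" already present; 6 new (6, 6, 5, 0, 4, 1)
  "64160269" → prefix "64" already present; 6 new (1, 6, 0, 2, 6, 9)
  "424388736" → prefix "42438873" already present; 1 new (6)
  "405845938" → prefix "4058" already present; 5 new (4, 5, 9, 3, 8)
Total nodes = 7 + 7 + 6 + 7 + 5 + 3 + 4 + 9 + 3 + 3 + 3 + 3 + 4 + 0 + 2 + 6 + 6 + 1 + 5 = 84

84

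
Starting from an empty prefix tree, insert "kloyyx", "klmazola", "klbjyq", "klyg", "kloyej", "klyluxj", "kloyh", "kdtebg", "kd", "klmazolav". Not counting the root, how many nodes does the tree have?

31

Count nodes per top-level branch (shared prefixes stored once):
  'k'-branch (kd, kdtebg, klbjyq, klmazola, klmazolav, kloyej, kloyh, kloyyx, klyg, klyluxj): 31 nodes
Sum: 31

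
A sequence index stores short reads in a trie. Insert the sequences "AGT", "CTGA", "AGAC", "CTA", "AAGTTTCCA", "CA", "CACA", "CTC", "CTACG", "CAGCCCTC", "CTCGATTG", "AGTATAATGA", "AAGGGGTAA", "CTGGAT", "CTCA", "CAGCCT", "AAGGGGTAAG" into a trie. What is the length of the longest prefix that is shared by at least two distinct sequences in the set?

Look for the deepest trie node that still has at least two words in its subtree.
"AAGGGGTAA" and "AAGGGGTAAG" agree on "AAGGGGTAA" (9 characters) before diverging; nothing deeper is shared.
Longest shared-prefix length: 9

9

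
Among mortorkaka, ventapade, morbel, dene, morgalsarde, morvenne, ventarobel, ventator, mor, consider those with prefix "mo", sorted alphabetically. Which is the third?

morgalsarde

DFS of the "mo" subtree visits, in order: "mor", "morbel", "morgalsarde", "mortorkaka", "morvenne"
Position 3: morgalsarde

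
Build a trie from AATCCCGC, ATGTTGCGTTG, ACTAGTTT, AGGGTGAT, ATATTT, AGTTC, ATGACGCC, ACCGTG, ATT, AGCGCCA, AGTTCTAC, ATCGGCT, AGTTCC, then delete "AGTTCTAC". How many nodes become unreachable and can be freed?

A node on "AGTTCTAC"'s path can go only if nothing else ends at it or branches off below it.
The suffix "TAC" (3 nodes) is used only by "AGTTCTAC"; the node for "AGTTC" still has the child "C", so pruning stops there.
Nodes removed: 3

3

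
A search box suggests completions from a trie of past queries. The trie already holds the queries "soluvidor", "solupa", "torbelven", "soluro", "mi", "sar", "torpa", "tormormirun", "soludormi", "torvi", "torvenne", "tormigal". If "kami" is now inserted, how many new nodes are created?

No existing word starts with "k", so every character of "kami" needs a new node.
4 − 0 = 4 new nodes.

4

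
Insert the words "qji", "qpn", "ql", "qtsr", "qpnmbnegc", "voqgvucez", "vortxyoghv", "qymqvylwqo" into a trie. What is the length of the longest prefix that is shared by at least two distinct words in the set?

3

The deepest shared node is where two words last agree before diverging.
"qpn" and "qpnmbnegc" agree on "qpn" (3 characters) before diverging; nothing deeper is shared.
Longest shared-prefix length: 3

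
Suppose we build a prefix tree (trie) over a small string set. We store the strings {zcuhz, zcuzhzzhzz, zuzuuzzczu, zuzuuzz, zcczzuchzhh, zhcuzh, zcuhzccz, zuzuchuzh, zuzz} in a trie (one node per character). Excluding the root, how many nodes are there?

44

Trace insertions, counting only characters that open a new branch:
  "zcuhz" → 5 new (z, c, u, h, z)
  "zcuzhzzhzz" → prefix "zcu" already present; 7 new (z, h, z, z, h, z, z)
  "zuzuuzzczu" → prefix "z" already present; 9 new (u, z, u, u, z, z, c, z, u)
  "zuzuuzz" → prefix "zuzuuzz" already present; 0 new (none)
  "zcczzuchzhh" → prefix "zc" already present; 9 new (c, z, z, u, c, h, z, h, h)
  "zhcuzh" → prefix "z" already present; 5 new (h, c, u, z, h)
  "zcuhzccz" → prefix "zcuhz" already present; 3 new (c, c, z)
  "zuzuchuzh" → prefix "zuzu" already present; 5 new (c, h, u, z, h)
  "zuzz" → prefix "zuz" already present; 1 new (z)
Total nodes = 5 + 7 + 9 + 0 + 9 + 5 + 3 + 5 + 1 = 44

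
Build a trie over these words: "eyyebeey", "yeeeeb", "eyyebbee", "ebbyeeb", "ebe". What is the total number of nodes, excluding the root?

For each word, the new-node count is its length minus the longest prefix already in the trie:
  "eyyebeey" → 8 new (e, y, y, e, b, e, e, y)
  "yeeeeb" → 6 new (y, e, e, e, e, b)
  "eyyebbee" → prefix "eyyeb" already present; 3 new (b, e, e)
  "ebbyeeb" → prefix "e" already present; 6 new (b, b, y, e, e, b)
  "ebe" → prefix "eb" already present; 1 new (e)
Total nodes = 8 + 6 + 3 + 6 + 1 = 24

24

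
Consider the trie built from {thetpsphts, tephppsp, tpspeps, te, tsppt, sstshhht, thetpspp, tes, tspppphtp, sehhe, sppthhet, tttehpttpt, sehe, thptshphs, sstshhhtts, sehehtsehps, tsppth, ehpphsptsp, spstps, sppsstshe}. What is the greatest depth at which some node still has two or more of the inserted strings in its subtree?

8

Equivalently: take the maximum, over all pairs, of their longest common prefix length.
e.g. "sstshhht" and "sstshhhtts" share the prefix "sstshhht" of length 8; no pair shares a longer one.
Longest shared-prefix length: 8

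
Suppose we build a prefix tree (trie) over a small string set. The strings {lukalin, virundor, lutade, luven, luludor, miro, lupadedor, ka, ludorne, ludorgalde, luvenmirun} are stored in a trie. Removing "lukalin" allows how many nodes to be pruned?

5

Walk "lukalin" from the leaf back toward the root, removing each node that no remaining word uses.
The suffix "kalin" (5 nodes) is used only by "lukalin"; the node for "lu" still has the child "t", so pruning stops there.
Nodes removed: 5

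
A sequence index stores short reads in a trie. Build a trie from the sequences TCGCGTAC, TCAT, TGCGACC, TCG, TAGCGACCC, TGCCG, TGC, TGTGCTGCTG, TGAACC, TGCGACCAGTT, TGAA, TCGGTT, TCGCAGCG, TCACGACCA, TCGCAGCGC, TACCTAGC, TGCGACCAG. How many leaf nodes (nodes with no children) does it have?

11

Leaves are exactly the stored words that no other stored word extends.
Those words: "TACCTAGC", "TAGCGACCC", "TCACGACCA", "TCAT", "TCGCAGCGC", "TCGCGTAC", "TCGGTT", "TGAACC", "TGCCG", "TGCGACCAGTT", "TGTGCTGCTG"
Leaf count: 11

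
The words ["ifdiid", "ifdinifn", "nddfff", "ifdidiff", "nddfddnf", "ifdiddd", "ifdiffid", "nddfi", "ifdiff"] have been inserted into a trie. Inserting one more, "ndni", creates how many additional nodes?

2

The longest prefix of "ndni" already in the trie is "nd" (length 2).
New nodes needed: |"ndni"| − 2 = 4 − 2 = 2.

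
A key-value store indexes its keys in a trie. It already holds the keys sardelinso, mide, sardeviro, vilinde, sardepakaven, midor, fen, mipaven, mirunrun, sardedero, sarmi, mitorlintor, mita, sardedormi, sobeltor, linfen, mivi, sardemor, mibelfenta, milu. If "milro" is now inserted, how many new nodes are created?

2

Walking "milro" from the root, the first 3 characters ("mil") follow existing edges; "r" is the first miss.
New nodes needed: |"milro"| − 3 = 5 − 3 = 2.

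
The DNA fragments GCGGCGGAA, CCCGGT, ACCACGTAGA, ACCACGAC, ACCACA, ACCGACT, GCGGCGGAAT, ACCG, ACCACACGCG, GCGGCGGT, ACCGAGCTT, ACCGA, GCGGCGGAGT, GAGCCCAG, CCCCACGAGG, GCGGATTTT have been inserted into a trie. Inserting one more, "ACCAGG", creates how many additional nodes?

2

Walking "ACCAGG" from the root, the first 4 characters ("ACCA") follow existing edges; "G" is the first miss.
Each of the 2 remaining characters creates one node.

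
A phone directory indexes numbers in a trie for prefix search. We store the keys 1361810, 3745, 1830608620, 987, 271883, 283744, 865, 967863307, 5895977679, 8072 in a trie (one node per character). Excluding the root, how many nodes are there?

Count nodes per top-level branch (shared prefixes stored once):
  '1'-branch (1361810, 1830608620): 16 nodes
  '2'-branch (271883, 283744): 11 nodes
  '3'-branch (3745): 4 nodes
  '5'-branch (5895977679): 10 nodes
  '8'-branch (8072, 865): 6 nodes
  '9'-branch (967863307, 987): 11 nodes
Sum: 58

58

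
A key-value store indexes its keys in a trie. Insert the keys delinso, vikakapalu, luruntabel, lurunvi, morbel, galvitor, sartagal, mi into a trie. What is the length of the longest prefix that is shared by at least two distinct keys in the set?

5

The deepest shared node is where two words last agree before diverging.
e.g. "luruntabel" and "lurunvi" share the prefix "lurun" of length 5; no pair shares a longer one.
Longest shared-prefix length: 5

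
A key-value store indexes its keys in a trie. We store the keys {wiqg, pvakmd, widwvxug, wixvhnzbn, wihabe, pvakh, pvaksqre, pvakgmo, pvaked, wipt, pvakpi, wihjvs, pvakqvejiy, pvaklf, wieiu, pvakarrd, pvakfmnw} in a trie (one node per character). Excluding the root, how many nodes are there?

Count nodes per top-level branch (shared prefixes stored once):
  'p'-branch (pvakarrd, pvaked, pvakfmnw, pvakgmo, pvakh, pvaklf, pvakmd, pvakpi, pvakqvejiy, pvaksqre): 34 nodes
  'w'-branch (widwvxug, wieiu, wihabe, wihjvs, wipt, wiqg, wixvhnzbn): 29 nodes
Sum: 63

63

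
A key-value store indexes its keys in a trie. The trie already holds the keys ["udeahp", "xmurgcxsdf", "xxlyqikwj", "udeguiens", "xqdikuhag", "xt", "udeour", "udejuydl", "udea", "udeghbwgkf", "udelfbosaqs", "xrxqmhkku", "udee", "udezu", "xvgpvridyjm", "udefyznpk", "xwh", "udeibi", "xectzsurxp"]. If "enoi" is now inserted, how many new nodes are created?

4

No existing word starts with "e", so every character of "enoi" needs a new node.
4 − 0 = 4 new nodes.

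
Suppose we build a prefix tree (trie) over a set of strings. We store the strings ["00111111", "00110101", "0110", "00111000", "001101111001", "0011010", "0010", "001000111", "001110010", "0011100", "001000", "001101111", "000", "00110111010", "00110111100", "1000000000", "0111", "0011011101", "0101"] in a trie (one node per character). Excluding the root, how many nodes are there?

49

Count nodes per top-level branch (shared prefixes stored once):
  '0'-branch (000, 0010, 001000, 001000111, 0011010, 00110101, 0011011101, 00110111010, 001101111, 00110111100, 001101111001, 0011100, 00111000, 001110010, 00111111, 0101, 0110, 0111): 39 nodes
  '1'-branch (1000000000): 10 nodes
Sum: 49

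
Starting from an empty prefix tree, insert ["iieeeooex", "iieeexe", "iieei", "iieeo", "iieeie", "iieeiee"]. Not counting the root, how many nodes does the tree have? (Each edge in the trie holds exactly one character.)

15

Trace insertions, counting only characters that open a new branch:
  "iieeeooex" → 9 new (i, i, e, e, e, o, o, e, x)
  "iieeexe" → prefix "iieee" already present; 2 new (x, e)
  "iieei" → prefix "iiee" already present; 1 new (i)
  "iieeo" → prefix "iiee" already present; 1 new (o)
  "iieeie" → prefix "iieei" already present; 1 new (e)
  "iieeiee" → prefix "iieeie" already present; 1 new (e)
Total nodes = 9 + 2 + 1 + 1 + 1 + 1 = 15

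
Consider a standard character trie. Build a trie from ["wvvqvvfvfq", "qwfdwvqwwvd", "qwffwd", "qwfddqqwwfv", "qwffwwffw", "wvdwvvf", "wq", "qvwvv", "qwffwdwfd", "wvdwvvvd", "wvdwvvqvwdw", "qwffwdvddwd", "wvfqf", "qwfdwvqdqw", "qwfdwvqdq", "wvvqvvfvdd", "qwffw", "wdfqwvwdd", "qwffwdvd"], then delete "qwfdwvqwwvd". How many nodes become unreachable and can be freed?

4

After clearing the end-marker at "qwfdwvqwwvd", prune upward until reaching a node still needed by another word.
The suffix "wwvd" (4 nodes) is used only by "qwfdwvqwwvd"; the node for "qwfdwvq" still has the child "d", so pruning stops there.
Nodes removed: 4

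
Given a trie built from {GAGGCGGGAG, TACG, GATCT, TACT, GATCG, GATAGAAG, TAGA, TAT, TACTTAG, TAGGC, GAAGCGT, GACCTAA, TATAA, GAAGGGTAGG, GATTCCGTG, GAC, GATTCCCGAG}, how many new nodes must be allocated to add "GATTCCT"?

Walking "GATTCCT" from the root, the first 6 characters ("GATTCC") follow existing edges; "T" is the first miss.
So 7 − 6 = 1 new nodes.

1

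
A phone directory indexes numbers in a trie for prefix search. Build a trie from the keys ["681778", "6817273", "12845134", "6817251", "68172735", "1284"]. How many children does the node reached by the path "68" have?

1

The children of the "68" node are the distinct next characters among strings starting with "68".
Characters that immediately follow "68" among the stored strings: {1}.
That node has 1 child edge.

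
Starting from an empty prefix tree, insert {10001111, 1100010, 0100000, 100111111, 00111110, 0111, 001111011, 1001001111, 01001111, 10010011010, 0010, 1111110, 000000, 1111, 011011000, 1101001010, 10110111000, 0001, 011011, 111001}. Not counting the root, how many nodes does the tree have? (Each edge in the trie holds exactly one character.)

Count nodes per top-level branch (shared prefixes stored once):
  '0'-branch (000000, 0001, 0010, 001111011, 00111110, 0100000, 01001111, 011011, 011011000, 0111): 35 nodes
  '1'-branch (10001111, 10010011010, 1001001111, 100111111, 10110111000, 1100010, 1101001010, 111001, 1111, 1111110): 53 nodes
Sum: 88

88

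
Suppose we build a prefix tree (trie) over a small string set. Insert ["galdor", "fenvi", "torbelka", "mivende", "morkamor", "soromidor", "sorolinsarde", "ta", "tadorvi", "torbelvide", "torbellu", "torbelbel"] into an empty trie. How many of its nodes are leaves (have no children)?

Leaves are exactly the stored words that no other stored word extends.
Those words: "fenvi", "galdor", "mivende", "morkamor", "sorolinsarde", "soromidor", "tadorvi", "torbelbel", "torbelka", "torbellu", "torbelvide"
Leaf count: 11

11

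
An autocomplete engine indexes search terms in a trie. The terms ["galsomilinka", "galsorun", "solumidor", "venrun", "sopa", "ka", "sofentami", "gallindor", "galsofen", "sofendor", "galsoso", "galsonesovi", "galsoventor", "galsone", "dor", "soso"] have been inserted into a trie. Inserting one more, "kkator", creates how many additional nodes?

The longest prefix of "kkator" already in the trie is "k" (length 1).
So 6 − 1 = 5 new nodes.

5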